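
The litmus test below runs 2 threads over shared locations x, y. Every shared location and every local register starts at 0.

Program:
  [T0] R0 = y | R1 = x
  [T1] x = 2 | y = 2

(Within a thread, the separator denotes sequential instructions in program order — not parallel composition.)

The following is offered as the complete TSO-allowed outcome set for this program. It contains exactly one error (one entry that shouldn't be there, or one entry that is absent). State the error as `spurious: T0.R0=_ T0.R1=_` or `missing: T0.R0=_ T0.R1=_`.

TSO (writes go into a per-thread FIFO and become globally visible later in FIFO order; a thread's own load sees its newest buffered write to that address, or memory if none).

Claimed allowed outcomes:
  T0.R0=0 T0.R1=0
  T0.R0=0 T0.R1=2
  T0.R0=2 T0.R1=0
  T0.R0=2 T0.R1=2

spurious: T0.R0=2 T0.R1=0

outcome vector order: (T0.R0,T0.R1)
[TSO] allowed = {00, 02, 22}
claimed∖TSO = {20}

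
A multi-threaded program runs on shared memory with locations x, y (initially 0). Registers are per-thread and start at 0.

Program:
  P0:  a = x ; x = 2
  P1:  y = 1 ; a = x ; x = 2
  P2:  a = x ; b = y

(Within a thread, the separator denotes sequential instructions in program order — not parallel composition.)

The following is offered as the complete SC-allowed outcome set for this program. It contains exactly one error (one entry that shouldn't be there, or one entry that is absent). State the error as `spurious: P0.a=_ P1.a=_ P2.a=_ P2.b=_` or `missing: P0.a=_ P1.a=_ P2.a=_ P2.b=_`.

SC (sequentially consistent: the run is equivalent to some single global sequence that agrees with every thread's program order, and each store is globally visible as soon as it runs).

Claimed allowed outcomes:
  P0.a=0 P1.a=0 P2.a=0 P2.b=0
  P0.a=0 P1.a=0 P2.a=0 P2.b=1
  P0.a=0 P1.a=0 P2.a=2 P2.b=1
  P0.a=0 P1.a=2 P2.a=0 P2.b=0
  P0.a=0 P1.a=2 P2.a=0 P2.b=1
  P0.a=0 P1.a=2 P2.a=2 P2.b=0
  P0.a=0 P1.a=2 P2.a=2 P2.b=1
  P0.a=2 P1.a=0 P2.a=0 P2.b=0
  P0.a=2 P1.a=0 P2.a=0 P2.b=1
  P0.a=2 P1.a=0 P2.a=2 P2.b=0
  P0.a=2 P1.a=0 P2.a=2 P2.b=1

outcome vector order: (P0.a,P1.a,P2.a,P2.b)
under SC → 0000, 0001, 0021, 0200, 0201, 0220, 0221, 2000, 2001, 2021
claimed∖SC = {2020}

spurious: P0.a=2 P1.a=0 P2.a=2 P2.b=0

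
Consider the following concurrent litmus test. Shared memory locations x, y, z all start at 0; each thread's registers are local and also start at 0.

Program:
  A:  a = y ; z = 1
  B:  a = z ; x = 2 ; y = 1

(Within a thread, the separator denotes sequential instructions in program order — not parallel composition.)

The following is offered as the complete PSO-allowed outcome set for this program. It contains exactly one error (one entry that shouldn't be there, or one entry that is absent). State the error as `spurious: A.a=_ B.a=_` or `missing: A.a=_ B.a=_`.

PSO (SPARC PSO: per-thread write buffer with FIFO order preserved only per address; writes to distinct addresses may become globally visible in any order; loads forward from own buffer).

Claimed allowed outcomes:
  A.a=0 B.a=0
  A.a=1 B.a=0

outcome vector order: (A.a,B.a)
PSO (3): (0,0); (0,1); (1,0)
PSO∖claimed = {(0,1)}

missing: A.a=0 B.a=1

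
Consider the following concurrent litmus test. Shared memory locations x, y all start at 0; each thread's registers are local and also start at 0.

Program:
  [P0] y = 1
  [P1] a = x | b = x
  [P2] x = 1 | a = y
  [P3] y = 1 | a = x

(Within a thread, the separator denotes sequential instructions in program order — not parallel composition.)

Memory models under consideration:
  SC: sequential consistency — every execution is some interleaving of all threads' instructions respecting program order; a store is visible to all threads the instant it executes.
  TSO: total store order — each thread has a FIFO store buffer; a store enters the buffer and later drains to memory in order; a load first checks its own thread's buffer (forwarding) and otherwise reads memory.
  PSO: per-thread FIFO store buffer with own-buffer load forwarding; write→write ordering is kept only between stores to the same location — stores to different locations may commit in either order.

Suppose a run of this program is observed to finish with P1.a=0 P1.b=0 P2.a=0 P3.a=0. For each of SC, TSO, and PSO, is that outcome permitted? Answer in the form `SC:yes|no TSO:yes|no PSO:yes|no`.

SC:no TSO:yes PSO:yes

outcome vector order: (P1.a,P1.b,P2.a,P3.a)
SC (9): 0/0/0/1, 0/0/1/0, 0/0/1/1, 0/1/0/1, 0/1/1/0, 0/1/1/1, 1/1/0/1, 1/1/1/0, 1/1/1/1
TSO (12): 0/0/0/0, 0/0/0/1, 0/0/1/0, 0/0/1/1, 0/1/0/0, 0/1/0/1, 0/1/1/0, 0/1/1/1, 1/1/0/0, 1/1/0/1, 1/1/1/0, 1/1/1/1
PSO (12): 0/0/0/0, 0/0/0/1, 0/0/1/0, 0/0/1/1, 0/1/0/0, 0/1/0/1, 0/1/1/0, 0/1/1/1, 1/1/0/0, 1/1/0/1, 1/1/1/0, 1/1/1/1
target 0/0/0/0 ∈ {TSO,PSO}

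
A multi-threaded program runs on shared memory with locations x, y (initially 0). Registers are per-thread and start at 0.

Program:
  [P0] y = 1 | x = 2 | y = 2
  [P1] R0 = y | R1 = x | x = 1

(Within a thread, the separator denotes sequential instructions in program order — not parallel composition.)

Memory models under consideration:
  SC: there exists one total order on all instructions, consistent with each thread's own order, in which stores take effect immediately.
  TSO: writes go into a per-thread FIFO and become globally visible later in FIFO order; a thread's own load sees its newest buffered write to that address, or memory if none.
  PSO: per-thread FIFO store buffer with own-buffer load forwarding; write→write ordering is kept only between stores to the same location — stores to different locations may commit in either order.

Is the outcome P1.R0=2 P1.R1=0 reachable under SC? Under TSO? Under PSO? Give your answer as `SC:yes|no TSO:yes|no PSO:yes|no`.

SC:no TSO:no PSO:yes

outcome vector order: (P1.R0,P1.R1)
under SC → 0/0 0/2 1/0 1/2 2/2
under TSO → 0/0 0/2 1/0 1/2 2/2
under PSO → 0/0 0/2 1/0 1/2 2/0 2/2
target 2/0 ∈ {PSO}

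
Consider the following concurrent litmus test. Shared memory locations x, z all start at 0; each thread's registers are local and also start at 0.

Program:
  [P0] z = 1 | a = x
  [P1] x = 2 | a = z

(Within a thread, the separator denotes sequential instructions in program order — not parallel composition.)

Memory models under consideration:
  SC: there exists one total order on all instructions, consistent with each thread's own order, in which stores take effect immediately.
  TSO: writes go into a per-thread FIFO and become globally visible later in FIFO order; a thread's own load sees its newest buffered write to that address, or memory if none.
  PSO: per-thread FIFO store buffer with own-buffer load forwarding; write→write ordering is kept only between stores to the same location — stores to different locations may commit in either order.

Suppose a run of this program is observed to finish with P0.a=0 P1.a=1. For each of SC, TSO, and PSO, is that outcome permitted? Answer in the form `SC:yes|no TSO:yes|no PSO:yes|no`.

outcome vector order: (P0.a,P1.a)
SC: 3 outcomes — {(0,1), (2,0), (2,1)}
TSO: 4 outcomes — {(0,0), (0,1), (2,0), (2,1)}
PSO: 4 outcomes — {(0,0), (0,1), (2,0), (2,1)}
target (0,1) ∈ {SC,TSO,PSO}

SC:yes TSO:yes PSO:yes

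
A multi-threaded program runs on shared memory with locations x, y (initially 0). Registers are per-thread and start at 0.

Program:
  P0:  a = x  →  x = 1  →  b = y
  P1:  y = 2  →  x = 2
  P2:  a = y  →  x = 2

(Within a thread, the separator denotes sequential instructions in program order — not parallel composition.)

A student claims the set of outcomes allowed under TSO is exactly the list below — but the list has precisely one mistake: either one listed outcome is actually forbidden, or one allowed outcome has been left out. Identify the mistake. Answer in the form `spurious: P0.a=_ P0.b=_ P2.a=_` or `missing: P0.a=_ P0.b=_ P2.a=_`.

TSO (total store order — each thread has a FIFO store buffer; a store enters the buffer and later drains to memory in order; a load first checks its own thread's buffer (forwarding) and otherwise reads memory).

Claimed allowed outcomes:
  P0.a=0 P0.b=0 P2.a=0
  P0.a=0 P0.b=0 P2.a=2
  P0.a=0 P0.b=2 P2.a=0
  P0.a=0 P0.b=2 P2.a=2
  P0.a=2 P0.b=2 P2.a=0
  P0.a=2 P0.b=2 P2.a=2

missing: P0.a=2 P0.b=0 P2.a=0

outcome vector order: (P0.a,P0.b,P2.a)
under TSO → (0,0,0) (0,0,2) (0,2,0) (0,2,2) (2,0,0) (2,2,0) (2,2,2)
TSO∖claimed = {(2,0,0)}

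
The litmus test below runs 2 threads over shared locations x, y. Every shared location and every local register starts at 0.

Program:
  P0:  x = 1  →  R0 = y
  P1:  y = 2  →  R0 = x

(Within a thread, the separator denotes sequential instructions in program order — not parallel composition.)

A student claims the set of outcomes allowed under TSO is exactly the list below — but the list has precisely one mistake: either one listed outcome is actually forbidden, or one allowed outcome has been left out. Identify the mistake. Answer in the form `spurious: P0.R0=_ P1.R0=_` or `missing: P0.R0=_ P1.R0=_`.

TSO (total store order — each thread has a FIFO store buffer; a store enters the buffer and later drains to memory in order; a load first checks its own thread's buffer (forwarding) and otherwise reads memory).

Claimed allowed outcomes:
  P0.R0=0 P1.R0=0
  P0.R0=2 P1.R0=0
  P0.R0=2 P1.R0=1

outcome vector order: (P0.R0,P1.R0)
TSO: 4 outcomes — {00 01 20 21}
TSO∖claimed = {01}

missing: P0.R0=0 P1.R0=1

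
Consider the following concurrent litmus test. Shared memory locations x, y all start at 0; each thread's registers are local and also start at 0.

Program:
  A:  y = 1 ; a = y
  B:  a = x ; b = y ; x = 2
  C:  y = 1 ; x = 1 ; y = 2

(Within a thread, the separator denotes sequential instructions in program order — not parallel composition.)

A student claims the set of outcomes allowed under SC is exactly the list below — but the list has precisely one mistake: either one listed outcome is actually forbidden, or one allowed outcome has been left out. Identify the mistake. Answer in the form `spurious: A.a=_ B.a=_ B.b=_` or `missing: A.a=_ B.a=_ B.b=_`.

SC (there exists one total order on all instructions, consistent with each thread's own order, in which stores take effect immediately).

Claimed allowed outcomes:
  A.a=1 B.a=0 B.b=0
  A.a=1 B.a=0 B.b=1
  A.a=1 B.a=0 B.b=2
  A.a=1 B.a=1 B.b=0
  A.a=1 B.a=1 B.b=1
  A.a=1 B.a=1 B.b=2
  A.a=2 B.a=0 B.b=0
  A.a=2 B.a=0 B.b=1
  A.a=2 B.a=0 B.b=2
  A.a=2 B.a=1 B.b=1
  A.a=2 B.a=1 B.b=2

spurious: A.a=1 B.a=1 B.b=0

outcome vector order: (A.a,B.a,B.b)
[SC] allowed = {(1,0,0) (1,0,1) (1,0,2) (1,1,1) (1,1,2) (2,0,0) (2,0,1) (2,0,2) (2,1,1) (2,1,2)}
claimed∖SC = {(1,1,0)}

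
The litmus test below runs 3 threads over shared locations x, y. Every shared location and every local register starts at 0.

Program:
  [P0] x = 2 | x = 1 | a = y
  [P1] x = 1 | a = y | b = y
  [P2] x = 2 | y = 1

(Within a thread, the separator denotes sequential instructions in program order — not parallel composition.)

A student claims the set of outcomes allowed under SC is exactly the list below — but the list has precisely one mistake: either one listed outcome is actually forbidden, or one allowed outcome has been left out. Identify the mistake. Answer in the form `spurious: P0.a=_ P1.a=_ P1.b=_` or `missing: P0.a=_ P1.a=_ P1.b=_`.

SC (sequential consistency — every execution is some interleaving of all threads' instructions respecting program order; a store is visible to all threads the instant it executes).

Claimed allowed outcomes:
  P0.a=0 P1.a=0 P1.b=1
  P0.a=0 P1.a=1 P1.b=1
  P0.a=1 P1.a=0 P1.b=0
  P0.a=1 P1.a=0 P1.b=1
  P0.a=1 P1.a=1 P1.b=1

outcome vector order: (P0.a,P1.a,P1.b)
[SC] allowed = {000 001 011 100 101 111}
SC∖claimed = {000}

missing: P0.a=0 P1.a=0 P1.b=0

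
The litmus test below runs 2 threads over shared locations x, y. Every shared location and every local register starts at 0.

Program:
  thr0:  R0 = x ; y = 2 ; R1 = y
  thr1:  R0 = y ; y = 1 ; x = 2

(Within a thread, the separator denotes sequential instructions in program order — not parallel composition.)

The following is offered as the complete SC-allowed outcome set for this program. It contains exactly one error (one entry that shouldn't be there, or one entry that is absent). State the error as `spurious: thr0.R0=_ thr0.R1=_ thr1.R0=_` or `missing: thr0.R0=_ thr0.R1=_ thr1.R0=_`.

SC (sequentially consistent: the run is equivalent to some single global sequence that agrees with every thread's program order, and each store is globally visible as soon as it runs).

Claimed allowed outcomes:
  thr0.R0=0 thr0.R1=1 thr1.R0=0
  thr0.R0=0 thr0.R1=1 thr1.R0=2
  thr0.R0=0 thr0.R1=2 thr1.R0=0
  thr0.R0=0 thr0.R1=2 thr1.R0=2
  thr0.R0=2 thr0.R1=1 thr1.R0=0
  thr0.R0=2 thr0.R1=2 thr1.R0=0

outcome vector order: (thr0.R0,thr0.R1,thr1.R0)
SC: 5 outcomes — {010, 012, 020, 022, 220}
claimed∖SC = {210}

spurious: thr0.R0=2 thr0.R1=1 thr1.R0=0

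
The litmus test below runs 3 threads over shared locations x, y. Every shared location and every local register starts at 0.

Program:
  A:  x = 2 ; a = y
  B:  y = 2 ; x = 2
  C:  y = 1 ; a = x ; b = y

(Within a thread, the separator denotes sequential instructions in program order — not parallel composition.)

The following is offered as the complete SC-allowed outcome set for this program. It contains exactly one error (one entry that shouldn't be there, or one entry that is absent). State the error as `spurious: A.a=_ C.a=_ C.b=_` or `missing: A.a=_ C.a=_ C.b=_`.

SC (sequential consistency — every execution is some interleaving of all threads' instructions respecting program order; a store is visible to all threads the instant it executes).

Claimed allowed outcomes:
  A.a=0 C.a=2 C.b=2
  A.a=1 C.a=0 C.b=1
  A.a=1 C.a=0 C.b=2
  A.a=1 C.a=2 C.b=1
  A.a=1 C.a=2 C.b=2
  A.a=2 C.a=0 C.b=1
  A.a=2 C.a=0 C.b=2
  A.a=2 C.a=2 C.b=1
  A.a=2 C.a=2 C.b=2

missing: A.a=0 C.a=2 C.b=1

outcome vector order: (A.a,C.a,C.b)
SC: 10 outcomes — {0/2/1, 0/2/2, 1/0/1, 1/0/2, 1/2/1, 1/2/2, 2/0/1, 2/0/2, 2/2/1, 2/2/2}
SC∖claimed = {0/2/1}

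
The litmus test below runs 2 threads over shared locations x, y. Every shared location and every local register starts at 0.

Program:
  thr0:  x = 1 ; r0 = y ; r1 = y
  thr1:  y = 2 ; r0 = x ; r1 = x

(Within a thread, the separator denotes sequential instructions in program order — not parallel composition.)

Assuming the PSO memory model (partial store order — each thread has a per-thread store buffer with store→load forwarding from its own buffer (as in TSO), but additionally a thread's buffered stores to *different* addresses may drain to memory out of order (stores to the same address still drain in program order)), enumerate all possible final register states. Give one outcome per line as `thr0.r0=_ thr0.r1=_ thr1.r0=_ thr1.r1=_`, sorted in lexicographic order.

thr0.r0=0 thr0.r1=0 thr1.r0=0 thr1.r1=0
thr0.r0=0 thr0.r1=0 thr1.r0=0 thr1.r1=1
thr0.r0=0 thr0.r1=0 thr1.r0=1 thr1.r1=1
thr0.r0=0 thr0.r1=2 thr1.r0=0 thr1.r1=0
thr0.r0=0 thr0.r1=2 thr1.r0=0 thr1.r1=1
thr0.r0=0 thr0.r1=2 thr1.r0=1 thr1.r1=1
thr0.r0=2 thr0.r1=2 thr1.r0=0 thr1.r1=0
thr0.r0=2 thr0.r1=2 thr1.r0=0 thr1.r1=1
thr0.r0=2 thr0.r1=2 thr1.r0=1 thr1.r1=1

outcome vector order: (thr0.r0,thr0.r1,thr1.r0,thr1.r1)
|PSO outcomes| = 9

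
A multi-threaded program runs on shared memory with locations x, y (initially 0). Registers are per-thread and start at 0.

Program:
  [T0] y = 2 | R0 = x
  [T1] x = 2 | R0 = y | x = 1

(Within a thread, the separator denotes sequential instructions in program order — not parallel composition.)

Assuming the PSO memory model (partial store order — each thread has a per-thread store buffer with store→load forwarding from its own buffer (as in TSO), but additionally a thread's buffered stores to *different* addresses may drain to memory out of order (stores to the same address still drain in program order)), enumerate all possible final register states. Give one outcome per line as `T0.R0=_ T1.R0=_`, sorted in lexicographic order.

outcome vector order: (T0.R0,T1.R0)
|PSO outcomes| = 6

T0.R0=0 T1.R0=0
T0.R0=0 T1.R0=2
T0.R0=1 T1.R0=0
T0.R0=1 T1.R0=2
T0.R0=2 T1.R0=0
T0.R0=2 T1.R0=2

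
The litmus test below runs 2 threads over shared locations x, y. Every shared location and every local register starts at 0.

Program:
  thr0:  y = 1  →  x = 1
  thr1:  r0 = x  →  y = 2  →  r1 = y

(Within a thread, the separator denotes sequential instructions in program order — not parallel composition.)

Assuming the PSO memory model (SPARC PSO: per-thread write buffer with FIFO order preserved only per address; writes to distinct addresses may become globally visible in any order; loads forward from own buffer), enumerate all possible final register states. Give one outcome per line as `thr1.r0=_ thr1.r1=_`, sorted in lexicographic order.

thr1.r0=0 thr1.r1=1
thr1.r0=0 thr1.r1=2
thr1.r0=1 thr1.r1=1
thr1.r0=1 thr1.r1=2

outcome vector order: (thr1.r0,thr1.r1)
|PSO outcomes| = 4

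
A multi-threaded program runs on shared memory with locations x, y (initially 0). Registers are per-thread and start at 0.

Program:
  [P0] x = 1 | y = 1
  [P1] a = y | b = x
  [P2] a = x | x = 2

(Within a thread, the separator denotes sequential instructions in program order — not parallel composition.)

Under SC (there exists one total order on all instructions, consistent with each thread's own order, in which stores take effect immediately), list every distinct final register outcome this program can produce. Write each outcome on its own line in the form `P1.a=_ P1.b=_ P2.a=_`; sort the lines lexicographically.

P1.a=0 P1.b=0 P2.a=0
P1.a=0 P1.b=0 P2.a=1
P1.a=0 P1.b=1 P2.a=0
P1.a=0 P1.b=1 P2.a=1
P1.a=0 P1.b=2 P2.a=0
P1.a=0 P1.b=2 P2.a=1
P1.a=1 P1.b=1 P2.a=0
P1.a=1 P1.b=1 P2.a=1
P1.a=1 P1.b=2 P2.a=0
P1.a=1 P1.b=2 P2.a=1

outcome vector order: (P1.a,P1.b,P2.a)
|SC outcomes| = 10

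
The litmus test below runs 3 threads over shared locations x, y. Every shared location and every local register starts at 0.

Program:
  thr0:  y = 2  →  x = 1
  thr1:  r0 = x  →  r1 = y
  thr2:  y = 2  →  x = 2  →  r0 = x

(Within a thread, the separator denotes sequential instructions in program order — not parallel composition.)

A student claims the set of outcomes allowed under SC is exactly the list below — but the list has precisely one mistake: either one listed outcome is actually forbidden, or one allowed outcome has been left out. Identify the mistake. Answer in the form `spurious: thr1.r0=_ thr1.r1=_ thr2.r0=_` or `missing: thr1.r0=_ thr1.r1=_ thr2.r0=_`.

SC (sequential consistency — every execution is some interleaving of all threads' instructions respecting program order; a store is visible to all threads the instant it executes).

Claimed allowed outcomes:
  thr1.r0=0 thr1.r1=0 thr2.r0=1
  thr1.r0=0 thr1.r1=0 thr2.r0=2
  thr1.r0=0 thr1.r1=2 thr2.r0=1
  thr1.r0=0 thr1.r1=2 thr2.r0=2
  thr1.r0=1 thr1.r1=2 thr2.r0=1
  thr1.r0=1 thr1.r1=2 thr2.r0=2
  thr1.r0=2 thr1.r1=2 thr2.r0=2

outcome vector order: (thr1.r0,thr1.r1,thr2.r0)
under SC → <0 0 1>; <0 0 2>; <0 2 1>; <0 2 2>; <1 2 1>; <1 2 2>; <2 2 1>; <2 2 2>
SC∖claimed = {<2 2 1>}

missing: thr1.r0=2 thr1.r1=2 thr2.r0=1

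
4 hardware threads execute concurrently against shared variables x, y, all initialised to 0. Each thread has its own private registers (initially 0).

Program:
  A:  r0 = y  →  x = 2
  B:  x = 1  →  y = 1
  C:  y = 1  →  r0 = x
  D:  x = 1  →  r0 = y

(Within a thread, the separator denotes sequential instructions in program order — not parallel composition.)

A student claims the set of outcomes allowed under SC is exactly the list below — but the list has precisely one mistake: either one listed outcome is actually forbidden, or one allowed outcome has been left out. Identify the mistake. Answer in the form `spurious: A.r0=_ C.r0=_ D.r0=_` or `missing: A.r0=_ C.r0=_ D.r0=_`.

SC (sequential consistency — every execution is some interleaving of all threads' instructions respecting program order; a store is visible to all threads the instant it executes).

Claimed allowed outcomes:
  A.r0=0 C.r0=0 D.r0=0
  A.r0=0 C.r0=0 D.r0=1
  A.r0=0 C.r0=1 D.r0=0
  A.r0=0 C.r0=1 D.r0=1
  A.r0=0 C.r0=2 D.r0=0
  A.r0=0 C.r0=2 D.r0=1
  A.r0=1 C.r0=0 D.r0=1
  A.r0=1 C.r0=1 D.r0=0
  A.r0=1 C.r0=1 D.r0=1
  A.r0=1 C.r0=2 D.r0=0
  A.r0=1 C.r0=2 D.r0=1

spurious: A.r0=0 C.r0=0 D.r0=0

outcome vector order: (A.r0,C.r0,D.r0)
under SC → <0 0 1>; <0 1 0>; <0 1 1>; <0 2 0>; <0 2 1>; <1 0 1>; <1 1 0>; <1 1 1>; <1 2 0>; <1 2 1>
claimed∖SC = {<0 0 0>}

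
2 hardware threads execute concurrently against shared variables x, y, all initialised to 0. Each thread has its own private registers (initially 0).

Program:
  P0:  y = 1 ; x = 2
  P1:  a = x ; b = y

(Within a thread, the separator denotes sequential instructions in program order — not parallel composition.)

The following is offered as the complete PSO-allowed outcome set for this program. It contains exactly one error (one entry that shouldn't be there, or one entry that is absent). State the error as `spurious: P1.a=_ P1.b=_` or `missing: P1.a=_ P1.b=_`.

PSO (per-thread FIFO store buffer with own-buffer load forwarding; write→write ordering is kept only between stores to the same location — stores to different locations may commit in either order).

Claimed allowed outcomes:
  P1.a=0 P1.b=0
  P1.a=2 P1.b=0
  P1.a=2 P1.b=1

outcome vector order: (P1.a,P1.b)
PSO: 4 outcomes — {00; 01; 20; 21}
PSO∖claimed = {01}

missing: P1.a=0 P1.b=1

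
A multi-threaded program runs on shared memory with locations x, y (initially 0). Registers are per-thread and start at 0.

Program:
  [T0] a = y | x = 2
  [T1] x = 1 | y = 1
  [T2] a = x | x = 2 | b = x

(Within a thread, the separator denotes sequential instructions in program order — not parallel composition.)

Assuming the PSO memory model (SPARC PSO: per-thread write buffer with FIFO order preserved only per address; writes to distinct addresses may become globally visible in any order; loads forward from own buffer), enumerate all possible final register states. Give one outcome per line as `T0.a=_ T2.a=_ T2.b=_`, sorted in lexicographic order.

T0.a=0 T2.a=0 T2.b=1
T0.a=0 T2.a=0 T2.b=2
T0.a=0 T2.a=1 T2.b=2
T0.a=0 T2.a=2 T2.b=1
T0.a=0 T2.a=2 T2.b=2
T0.a=1 T2.a=0 T2.b=1
T0.a=1 T2.a=0 T2.b=2
T0.a=1 T2.a=1 T2.b=2
T0.a=1 T2.a=2 T2.b=1
T0.a=1 T2.a=2 T2.b=2

outcome vector order: (T0.a,T2.a,T2.b)
|PSO outcomes| = 10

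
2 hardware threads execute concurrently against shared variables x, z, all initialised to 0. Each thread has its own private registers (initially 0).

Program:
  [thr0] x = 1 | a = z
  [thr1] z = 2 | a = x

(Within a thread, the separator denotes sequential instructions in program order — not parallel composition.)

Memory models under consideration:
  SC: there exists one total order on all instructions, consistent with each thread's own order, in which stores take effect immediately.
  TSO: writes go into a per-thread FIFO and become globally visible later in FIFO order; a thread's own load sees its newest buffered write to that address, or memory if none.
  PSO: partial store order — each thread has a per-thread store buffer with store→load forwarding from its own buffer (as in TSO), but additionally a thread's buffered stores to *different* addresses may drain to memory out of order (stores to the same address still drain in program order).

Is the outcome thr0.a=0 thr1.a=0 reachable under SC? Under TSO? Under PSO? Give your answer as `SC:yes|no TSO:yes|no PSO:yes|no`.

SC:no TSO:yes PSO:yes

outcome vector order: (thr0.a,thr1.a)
SC: 3 outcomes — {01 20 21}
TSO: 4 outcomes — {00 01 20 21}
PSO: 4 outcomes — {00 01 20 21}
target 00 ∈ {TSO,PSO}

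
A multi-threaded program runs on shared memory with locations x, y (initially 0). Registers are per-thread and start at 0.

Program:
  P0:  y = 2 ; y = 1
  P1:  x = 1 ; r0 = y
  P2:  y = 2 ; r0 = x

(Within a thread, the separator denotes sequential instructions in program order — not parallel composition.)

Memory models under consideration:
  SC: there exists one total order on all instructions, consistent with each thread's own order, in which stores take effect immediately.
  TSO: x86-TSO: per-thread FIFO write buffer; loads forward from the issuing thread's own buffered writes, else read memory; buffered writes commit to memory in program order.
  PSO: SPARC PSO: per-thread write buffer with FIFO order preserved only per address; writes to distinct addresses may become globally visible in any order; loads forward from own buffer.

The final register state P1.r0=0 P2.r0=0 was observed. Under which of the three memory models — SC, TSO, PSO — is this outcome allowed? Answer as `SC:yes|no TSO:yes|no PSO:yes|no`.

SC:no TSO:yes PSO:yes

outcome vector order: (P1.r0,P2.r0)
[SC] allowed = {(0,1) (1,0) (1,1) (2,0) (2,1)}
[TSO] allowed = {(0,0) (0,1) (1,0) (1,1) (2,0) (2,1)}
[PSO] allowed = {(0,0) (0,1) (1,0) (1,1) (2,0) (2,1)}
target (0,0) ∈ {TSO,PSO}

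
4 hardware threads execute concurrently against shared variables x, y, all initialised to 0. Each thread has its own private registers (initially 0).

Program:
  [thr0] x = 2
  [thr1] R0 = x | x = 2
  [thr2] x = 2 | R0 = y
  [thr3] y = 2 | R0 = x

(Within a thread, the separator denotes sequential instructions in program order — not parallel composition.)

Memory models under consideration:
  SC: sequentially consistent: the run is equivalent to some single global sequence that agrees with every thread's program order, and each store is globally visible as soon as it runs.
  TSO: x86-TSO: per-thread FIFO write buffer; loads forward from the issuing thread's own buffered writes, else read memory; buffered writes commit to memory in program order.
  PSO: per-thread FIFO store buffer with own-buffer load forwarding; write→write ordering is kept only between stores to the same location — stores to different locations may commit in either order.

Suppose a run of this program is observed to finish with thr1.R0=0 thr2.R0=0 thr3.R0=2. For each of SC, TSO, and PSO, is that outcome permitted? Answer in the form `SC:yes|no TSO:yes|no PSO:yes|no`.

outcome vector order: (thr1.R0,thr2.R0,thr3.R0)
[SC] allowed = {0/0/2 0/2/0 0/2/2 2/0/2 2/2/0 2/2/2}
[TSO] allowed = {0/0/0 0/0/2 0/2/0 0/2/2 2/0/0 2/0/2 2/2/0 2/2/2}
[PSO] allowed = {0/0/0 0/0/2 0/2/0 0/2/2 2/0/0 2/0/2 2/2/0 2/2/2}
target 0/0/2 ∈ {SC,TSO,PSO}

SC:yes TSO:yes PSO:yes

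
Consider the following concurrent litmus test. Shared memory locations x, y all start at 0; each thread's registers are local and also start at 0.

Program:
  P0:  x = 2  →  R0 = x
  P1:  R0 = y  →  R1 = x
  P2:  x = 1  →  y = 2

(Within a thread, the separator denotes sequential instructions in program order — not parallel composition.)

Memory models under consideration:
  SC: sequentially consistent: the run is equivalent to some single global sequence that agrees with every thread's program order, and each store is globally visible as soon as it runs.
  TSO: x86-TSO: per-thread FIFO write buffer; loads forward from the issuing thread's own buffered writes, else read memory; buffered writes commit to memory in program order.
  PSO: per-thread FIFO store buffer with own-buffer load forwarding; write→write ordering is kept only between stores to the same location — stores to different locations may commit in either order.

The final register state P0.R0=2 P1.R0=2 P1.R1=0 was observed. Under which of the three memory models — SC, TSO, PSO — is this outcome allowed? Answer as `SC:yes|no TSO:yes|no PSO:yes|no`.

SC:no TSO:no PSO:yes

outcome vector order: (P0.R0,P1.R0,P1.R1)
SC (9): <1 0 0> <1 0 1> <1 0 2> <1 2 1> <2 0 0> <2 0 1> <2 0 2> <2 2 1> <2 2 2>
TSO (9): <1 0 0> <1 0 1> <1 0 2> <1 2 1> <2 0 0> <2 0 1> <2 0 2> <2 2 1> <2 2 2>
PSO (12): <1 0 0> <1 0 1> <1 0 2> <1 2 0> <1 2 1> <1 2 2> <2 0 0> <2 0 1> <2 0 2> <2 2 0> <2 2 1> <2 2 2>
target <2 2 0> ∈ {PSO}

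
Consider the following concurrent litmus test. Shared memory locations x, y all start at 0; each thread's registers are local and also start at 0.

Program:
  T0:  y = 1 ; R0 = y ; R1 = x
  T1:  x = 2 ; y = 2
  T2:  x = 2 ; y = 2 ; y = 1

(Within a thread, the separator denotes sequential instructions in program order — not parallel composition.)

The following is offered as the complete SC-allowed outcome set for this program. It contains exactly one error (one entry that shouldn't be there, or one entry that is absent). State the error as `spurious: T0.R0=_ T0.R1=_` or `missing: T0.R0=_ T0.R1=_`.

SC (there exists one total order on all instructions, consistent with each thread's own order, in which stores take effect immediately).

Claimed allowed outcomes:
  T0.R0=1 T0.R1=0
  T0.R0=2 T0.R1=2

outcome vector order: (T0.R0,T0.R1)
under SC → <1 0>, <1 2>, <2 2>
SC∖claimed = {<1 2>}

missing: T0.R0=1 T0.R1=2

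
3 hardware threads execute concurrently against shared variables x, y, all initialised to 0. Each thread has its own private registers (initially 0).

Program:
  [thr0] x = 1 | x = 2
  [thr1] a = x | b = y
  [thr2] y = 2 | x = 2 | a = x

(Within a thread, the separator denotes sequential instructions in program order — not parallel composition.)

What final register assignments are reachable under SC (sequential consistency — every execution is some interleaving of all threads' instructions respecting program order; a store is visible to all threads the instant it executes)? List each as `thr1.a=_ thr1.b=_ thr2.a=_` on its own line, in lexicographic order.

thr1.a=0 thr1.b=0 thr2.a=1
thr1.a=0 thr1.b=0 thr2.a=2
thr1.a=0 thr1.b=2 thr2.a=1
thr1.a=0 thr1.b=2 thr2.a=2
thr1.a=1 thr1.b=0 thr2.a=2
thr1.a=1 thr1.b=2 thr2.a=1
thr1.a=1 thr1.b=2 thr2.a=2
thr1.a=2 thr1.b=0 thr2.a=2
thr1.a=2 thr1.b=2 thr2.a=1
thr1.a=2 thr1.b=2 thr2.a=2

outcome vector order: (thr1.a,thr1.b,thr2.a)
|SC outcomes| = 10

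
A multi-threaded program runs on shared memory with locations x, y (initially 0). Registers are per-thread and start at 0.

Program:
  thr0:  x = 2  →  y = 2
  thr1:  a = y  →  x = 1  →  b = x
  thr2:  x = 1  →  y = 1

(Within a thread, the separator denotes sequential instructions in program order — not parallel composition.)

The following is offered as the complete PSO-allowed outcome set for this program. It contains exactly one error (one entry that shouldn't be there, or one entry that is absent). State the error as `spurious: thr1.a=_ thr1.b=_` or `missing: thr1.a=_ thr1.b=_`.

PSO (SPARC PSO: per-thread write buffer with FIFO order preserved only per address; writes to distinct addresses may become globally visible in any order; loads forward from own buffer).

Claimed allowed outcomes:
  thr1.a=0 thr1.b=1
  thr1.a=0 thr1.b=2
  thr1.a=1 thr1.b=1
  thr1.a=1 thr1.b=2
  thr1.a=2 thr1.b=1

missing: thr1.a=2 thr1.b=2

outcome vector order: (thr1.a,thr1.b)
PSO: 6 outcomes — {(0,1), (0,2), (1,1), (1,2), (2,1), (2,2)}
PSO∖claimed = {(2,2)}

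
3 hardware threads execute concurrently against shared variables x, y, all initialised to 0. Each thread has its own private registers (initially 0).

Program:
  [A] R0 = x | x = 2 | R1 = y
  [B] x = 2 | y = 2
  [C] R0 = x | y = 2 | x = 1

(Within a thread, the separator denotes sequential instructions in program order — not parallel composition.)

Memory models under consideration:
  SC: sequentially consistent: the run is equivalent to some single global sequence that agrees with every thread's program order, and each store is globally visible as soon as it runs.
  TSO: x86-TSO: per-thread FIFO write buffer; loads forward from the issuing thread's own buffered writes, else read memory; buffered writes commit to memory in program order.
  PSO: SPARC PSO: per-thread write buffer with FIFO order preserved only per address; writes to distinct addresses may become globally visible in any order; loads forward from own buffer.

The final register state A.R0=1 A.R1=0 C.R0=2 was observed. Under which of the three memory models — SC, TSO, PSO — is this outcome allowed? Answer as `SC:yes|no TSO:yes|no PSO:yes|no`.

outcome vector order: (A.R0,A.R1,C.R0)
[SC] allowed = {<0 0 0> <0 0 2> <0 2 0> <0 2 2> <1 2 0> <1 2 2> <2 0 0> <2 0 2> <2 2 0> <2 2 2>}
[TSO] allowed = {<0 0 0> <0 0 2> <0 2 0> <0 2 2> <1 2 0> <1 2 2> <2 0 0> <2 0 2> <2 2 0> <2 2 2>}
[PSO] allowed = {<0 0 0> <0 0 2> <0 2 0> <0 2 2> <1 0 0> <1 0 2> <1 2 0> <1 2 2> <2 0 0> <2 0 2> <2 2 0> <2 2 2>}
target <1 0 2> ∈ {PSO}

SC:no TSO:no PSO:yes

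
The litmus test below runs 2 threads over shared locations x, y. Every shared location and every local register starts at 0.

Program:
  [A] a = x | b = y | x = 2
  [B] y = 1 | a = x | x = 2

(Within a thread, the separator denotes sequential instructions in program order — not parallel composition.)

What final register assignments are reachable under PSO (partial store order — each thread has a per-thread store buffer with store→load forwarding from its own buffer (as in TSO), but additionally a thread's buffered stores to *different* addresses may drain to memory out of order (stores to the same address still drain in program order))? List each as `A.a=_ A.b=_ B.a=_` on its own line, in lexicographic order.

outcome vector order: (A.a,A.b,B.a)
|PSO outcomes| = 6

A.a=0 A.b=0 B.a=0
A.a=0 A.b=0 B.a=2
A.a=0 A.b=1 B.a=0
A.a=0 A.b=1 B.a=2
A.a=2 A.b=0 B.a=0
A.a=2 A.b=1 B.a=0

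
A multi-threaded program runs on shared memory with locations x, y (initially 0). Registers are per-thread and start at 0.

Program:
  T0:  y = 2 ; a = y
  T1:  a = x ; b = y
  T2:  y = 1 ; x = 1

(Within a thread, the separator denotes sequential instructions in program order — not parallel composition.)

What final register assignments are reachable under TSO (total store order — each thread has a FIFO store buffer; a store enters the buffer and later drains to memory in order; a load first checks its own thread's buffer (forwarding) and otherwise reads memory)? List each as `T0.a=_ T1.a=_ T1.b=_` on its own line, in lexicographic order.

T0.a=1 T1.a=0 T1.b=0
T0.a=1 T1.a=0 T1.b=1
T0.a=1 T1.a=0 T1.b=2
T0.a=1 T1.a=1 T1.b=1
T0.a=2 T1.a=0 T1.b=0
T0.a=2 T1.a=0 T1.b=1
T0.a=2 T1.a=0 T1.b=2
T0.a=2 T1.a=1 T1.b=1
T0.a=2 T1.a=1 T1.b=2

outcome vector order: (T0.a,T1.a,T1.b)
|TSO outcomes| = 9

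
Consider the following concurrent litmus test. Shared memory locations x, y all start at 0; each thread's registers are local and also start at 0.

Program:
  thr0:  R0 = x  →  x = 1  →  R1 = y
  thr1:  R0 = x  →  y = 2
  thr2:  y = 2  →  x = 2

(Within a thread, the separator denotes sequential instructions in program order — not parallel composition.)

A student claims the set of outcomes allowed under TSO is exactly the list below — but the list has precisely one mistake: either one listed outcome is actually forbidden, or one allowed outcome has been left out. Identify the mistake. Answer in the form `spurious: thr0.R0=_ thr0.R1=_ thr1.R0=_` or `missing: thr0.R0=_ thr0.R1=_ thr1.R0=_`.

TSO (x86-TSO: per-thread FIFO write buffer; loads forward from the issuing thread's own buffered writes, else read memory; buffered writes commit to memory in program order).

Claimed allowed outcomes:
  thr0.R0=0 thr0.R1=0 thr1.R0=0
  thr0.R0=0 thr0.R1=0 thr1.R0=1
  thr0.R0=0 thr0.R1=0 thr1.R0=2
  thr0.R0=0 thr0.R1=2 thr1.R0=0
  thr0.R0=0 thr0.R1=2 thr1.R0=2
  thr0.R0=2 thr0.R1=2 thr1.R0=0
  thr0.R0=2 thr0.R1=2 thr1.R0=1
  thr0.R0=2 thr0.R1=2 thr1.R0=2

outcome vector order: (thr0.R0,thr0.R1,thr1.R0)
under TSO → 000; 001; 002; 020; 021; 022; 220; 221; 222
TSO∖claimed = {021}

missing: thr0.R0=0 thr0.R1=2 thr1.R0=1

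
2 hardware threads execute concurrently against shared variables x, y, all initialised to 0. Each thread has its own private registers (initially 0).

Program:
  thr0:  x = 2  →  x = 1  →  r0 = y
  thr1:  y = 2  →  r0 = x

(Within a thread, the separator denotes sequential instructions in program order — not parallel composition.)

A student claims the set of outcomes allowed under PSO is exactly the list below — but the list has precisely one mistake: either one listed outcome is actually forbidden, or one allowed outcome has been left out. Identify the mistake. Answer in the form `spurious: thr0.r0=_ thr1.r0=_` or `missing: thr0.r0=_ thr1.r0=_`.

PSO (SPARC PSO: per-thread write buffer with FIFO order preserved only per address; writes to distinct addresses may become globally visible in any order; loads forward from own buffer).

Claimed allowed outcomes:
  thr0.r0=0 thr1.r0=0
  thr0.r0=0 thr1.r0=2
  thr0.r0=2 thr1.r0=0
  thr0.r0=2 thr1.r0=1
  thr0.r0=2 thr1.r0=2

outcome vector order: (thr0.r0,thr1.r0)
PSO (6): 0/0; 0/1; 0/2; 2/0; 2/1; 2/2
PSO∖claimed = {0/1}

missing: thr0.r0=0 thr1.r0=1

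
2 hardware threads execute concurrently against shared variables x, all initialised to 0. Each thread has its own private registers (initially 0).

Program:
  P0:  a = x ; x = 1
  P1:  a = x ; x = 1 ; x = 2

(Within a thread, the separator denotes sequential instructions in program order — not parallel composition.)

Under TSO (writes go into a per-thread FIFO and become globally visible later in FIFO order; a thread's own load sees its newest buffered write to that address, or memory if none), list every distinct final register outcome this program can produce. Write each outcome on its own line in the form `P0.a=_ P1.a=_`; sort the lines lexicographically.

outcome vector order: (P0.a,P1.a)
|TSO outcomes| = 4

P0.a=0 P1.a=0
P0.a=0 P1.a=1
P0.a=1 P1.a=0
P0.a=2 P1.a=0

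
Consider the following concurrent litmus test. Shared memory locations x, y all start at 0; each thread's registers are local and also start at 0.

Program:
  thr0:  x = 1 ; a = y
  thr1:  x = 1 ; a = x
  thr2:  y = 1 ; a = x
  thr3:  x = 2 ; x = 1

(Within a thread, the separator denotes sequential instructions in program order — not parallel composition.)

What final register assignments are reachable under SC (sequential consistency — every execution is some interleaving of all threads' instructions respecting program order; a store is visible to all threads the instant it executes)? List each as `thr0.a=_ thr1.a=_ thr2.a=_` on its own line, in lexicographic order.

thr0.a=0 thr1.a=1 thr2.a=1
thr0.a=0 thr1.a=1 thr2.a=2
thr0.a=0 thr1.a=2 thr2.a=1
thr0.a=0 thr1.a=2 thr2.a=2
thr0.a=1 thr1.a=1 thr2.a=0
thr0.a=1 thr1.a=1 thr2.a=1
thr0.a=1 thr1.a=1 thr2.a=2
thr0.a=1 thr1.a=2 thr2.a=0
thr0.a=1 thr1.a=2 thr2.a=1
thr0.a=1 thr1.a=2 thr2.a=2

outcome vector order: (thr0.a,thr1.a,thr2.a)
|SC outcomes| = 10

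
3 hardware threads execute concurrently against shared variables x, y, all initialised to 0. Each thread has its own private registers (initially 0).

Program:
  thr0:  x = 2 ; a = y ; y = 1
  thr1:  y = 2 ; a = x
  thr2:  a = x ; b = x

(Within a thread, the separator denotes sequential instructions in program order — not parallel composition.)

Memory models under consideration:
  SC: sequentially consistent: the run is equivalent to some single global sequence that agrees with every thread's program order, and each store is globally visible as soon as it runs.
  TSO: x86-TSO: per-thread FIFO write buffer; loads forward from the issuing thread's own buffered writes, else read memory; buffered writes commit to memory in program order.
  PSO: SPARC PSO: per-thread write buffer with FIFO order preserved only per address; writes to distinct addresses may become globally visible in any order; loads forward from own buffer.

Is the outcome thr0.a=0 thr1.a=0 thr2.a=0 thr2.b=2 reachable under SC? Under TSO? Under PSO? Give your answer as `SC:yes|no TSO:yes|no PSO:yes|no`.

SC:no TSO:yes PSO:yes

outcome vector order: (thr0.a,thr1.a,thr2.a,thr2.b)
SC (9): (0,2,0,0); (0,2,0,2); (0,2,2,2); (2,0,0,0); (2,0,0,2); (2,0,2,2); (2,2,0,0); (2,2,0,2); (2,2,2,2)
TSO (12): (0,0,0,0); (0,0,0,2); (0,0,2,2); (0,2,0,0); (0,2,0,2); (0,2,2,2); (2,0,0,0); (2,0,0,2); (2,0,2,2); (2,2,0,0); (2,2,0,2); (2,2,2,2)
PSO (12): (0,0,0,0); (0,0,0,2); (0,0,2,2); (0,2,0,0); (0,2,0,2); (0,2,2,2); (2,0,0,0); (2,0,0,2); (2,0,2,2); (2,2,0,0); (2,2,0,2); (2,2,2,2)
target (0,0,0,2) ∈ {TSO,PSO}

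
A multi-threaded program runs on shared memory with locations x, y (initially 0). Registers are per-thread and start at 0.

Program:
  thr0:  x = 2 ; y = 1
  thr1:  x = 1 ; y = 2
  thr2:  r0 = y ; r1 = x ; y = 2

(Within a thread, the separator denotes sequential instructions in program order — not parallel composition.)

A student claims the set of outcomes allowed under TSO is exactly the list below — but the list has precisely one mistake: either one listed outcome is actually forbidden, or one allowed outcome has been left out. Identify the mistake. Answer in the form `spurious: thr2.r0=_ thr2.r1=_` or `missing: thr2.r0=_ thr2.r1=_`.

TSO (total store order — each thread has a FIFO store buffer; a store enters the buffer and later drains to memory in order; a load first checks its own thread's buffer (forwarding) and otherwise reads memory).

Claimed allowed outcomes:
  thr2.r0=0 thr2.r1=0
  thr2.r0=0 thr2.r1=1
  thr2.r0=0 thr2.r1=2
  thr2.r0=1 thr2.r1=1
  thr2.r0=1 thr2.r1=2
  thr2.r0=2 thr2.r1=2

outcome vector order: (thr2.r0,thr2.r1)
under TSO → 0/0, 0/1, 0/2, 1/1, 1/2, 2/1, 2/2
TSO∖claimed = {2/1}

missing: thr2.r0=2 thr2.r1=1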